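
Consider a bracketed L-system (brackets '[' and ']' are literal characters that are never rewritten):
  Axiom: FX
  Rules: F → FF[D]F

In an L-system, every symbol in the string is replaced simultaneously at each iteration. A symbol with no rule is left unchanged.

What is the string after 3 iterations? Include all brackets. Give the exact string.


Step 0: FX
Step 1: FF[D]FX
Step 2: FF[D]FFF[D]F[D]FF[D]FX
Step 3: FF[D]FFF[D]F[D]FF[D]FFF[D]FFF[D]F[D]FF[D]F[D]FF[D]FFF[D]F[D]FF[D]FX

Answer: FF[D]FFF[D]F[D]FF[D]FFF[D]FFF[D]F[D]FF[D]F[D]FF[D]FFF[D]F[D]FF[D]FX


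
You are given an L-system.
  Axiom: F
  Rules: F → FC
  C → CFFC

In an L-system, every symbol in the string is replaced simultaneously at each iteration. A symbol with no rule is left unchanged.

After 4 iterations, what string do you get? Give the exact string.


Step 0: F
Step 1: FC
Step 2: FCCFFC
Step 3: FCCFFCCFFCFCFCCFFC
Step 4: FCCFFCCFFCFCFCCFFCCFFCFCFCCFFCFCCFFCFCCFFCCFFCFCFCCFFC

Answer: FCCFFCCFFCFCFCCFFCCFFCFCFCCFFCFCCFFCFCCFFCCFFCFCFCCFFC


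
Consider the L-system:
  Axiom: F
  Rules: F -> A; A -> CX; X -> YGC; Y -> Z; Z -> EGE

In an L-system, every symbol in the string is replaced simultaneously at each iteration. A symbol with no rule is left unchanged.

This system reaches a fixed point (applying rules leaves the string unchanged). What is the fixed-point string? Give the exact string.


Answer: CEGEGC

Derivation:
Step 0: F
Step 1: A
Step 2: CX
Step 3: CYGC
Step 4: CZGC
Step 5: CEGEGC
Step 6: CEGEGC  (unchanged — fixed point at step 5)


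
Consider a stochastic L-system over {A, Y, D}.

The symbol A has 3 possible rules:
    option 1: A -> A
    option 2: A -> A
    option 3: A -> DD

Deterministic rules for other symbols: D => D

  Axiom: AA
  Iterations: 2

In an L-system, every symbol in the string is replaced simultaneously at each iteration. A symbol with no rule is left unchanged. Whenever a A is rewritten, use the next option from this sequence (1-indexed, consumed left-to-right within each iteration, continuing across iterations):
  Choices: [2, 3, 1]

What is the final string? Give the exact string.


Step 0: AA
Step 1: ADD  (used choices [2, 3])
Step 2: ADD  (used choices [1])

Answer: ADD


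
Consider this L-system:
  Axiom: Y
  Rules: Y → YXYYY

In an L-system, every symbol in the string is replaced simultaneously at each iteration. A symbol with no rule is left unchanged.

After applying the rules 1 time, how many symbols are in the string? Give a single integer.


Step 0: length = 1
Step 1: length = 5

Answer: 5


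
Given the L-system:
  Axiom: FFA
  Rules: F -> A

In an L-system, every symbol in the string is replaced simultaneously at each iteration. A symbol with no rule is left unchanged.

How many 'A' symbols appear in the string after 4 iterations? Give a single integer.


Step 0: FFA  (1 'A')
Step 1: AAA  (3 'A')
Step 2: AAA  (3 'A')
Step 3: AAA  (3 'A')
Step 4: AAA  (3 'A')

Answer: 3


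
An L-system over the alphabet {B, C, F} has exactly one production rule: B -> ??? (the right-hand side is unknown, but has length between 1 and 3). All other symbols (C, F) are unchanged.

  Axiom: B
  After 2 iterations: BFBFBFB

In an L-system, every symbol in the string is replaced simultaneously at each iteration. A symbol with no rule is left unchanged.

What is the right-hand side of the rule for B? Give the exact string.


Trying B -> BFB:
  Step 0: B
  Step 1: BFB
  Step 2: BFBFBFB
Matches the given result.

Answer: BFB


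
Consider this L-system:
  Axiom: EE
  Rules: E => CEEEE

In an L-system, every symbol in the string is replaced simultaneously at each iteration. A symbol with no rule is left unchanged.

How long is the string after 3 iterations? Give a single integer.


Step 0: length = 2
Step 1: length = 10
Step 2: length = 42
Step 3: length = 170

Answer: 170


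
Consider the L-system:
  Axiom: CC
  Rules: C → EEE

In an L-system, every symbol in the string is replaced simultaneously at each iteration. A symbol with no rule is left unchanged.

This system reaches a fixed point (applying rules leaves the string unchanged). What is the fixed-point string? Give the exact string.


Answer: EEEEEE

Derivation:
Step 0: CC
Step 1: EEEEEE
Step 2: EEEEEE  (unchanged — fixed point at step 1)


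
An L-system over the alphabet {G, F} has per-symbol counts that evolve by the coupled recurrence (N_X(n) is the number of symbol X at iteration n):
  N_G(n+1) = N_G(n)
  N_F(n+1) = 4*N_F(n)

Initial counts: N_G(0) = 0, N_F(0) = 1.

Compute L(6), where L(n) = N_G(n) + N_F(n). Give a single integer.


Answer: 4096

Derivation:
Step 0: N_G=0, N_F=1, L=1
Step 1: N_G=0, N_F=4, L=4
Step 2: N_G=0, N_F=16, L=16
Step 3: N_G=0, N_F=64, L=64
Step 4: N_G=0, N_F=256, L=256
Step 5: N_G=0, N_F=1024, L=1024
Step 6: N_G=0, N_F=4096, L=4096


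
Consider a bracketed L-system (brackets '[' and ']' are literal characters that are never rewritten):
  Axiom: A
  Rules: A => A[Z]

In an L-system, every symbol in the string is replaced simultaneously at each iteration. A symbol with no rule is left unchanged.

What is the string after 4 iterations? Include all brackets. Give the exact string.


Step 0: A
Step 1: A[Z]
Step 2: A[Z][Z]
Step 3: A[Z][Z][Z]
Step 4: A[Z][Z][Z][Z]

Answer: A[Z][Z][Z][Z]


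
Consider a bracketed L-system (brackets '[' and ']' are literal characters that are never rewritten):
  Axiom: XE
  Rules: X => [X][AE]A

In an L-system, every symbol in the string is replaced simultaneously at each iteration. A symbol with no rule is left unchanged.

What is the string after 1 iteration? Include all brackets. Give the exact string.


Answer: [X][AE]AE

Derivation:
Step 0: XE
Step 1: [X][AE]AE


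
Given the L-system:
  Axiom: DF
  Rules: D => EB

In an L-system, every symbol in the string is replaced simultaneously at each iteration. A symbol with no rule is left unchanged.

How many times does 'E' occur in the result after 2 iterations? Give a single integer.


Answer: 1

Derivation:
Step 0: DF  (0 'E')
Step 1: EBF  (1 'E')
Step 2: EBF  (1 'E')


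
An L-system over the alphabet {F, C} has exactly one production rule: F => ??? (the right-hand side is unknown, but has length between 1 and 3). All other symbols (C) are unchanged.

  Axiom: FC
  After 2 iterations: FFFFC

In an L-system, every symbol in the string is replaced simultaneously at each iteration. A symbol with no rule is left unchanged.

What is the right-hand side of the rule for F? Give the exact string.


Answer: FF

Derivation:
Trying F => FF:
  Step 0: FC
  Step 1: FFC
  Step 2: FFFFC
Matches the given result.


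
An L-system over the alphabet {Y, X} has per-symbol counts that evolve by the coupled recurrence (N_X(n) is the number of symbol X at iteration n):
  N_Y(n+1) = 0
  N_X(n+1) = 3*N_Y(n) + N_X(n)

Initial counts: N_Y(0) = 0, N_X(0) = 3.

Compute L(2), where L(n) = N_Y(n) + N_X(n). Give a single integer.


Answer: 3

Derivation:
Step 0: N_Y=0, N_X=3, L=3
Step 1: N_Y=0, N_X=3, L=3
Step 2: N_Y=0, N_X=3, L=3


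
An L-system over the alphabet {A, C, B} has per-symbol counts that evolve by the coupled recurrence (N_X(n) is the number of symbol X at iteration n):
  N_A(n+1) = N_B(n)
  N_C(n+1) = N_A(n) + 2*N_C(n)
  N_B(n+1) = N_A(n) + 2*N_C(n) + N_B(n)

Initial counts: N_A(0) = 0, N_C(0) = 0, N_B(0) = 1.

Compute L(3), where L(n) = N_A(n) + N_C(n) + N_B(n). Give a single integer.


Step 0: N_A=0, N_C=0, N_B=1, L=1
Step 1: N_A=1, N_C=0, N_B=1, L=2
Step 2: N_A=1, N_C=1, N_B=2, L=4
Step 3: N_A=2, N_C=3, N_B=5, L=10

Answer: 10


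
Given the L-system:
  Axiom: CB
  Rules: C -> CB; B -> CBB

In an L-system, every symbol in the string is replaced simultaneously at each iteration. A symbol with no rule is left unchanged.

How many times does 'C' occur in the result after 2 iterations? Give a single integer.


Step 0: CB  (1 'C')
Step 1: CBCBB  (2 'C')
Step 2: CBCBBCBCBBCBB  (5 'C')

Answer: 5


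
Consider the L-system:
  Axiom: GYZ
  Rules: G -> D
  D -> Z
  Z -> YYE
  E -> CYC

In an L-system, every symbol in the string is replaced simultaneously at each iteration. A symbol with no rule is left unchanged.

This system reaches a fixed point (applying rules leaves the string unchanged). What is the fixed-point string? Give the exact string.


Answer: YYCYCYYYCYC

Derivation:
Step 0: GYZ
Step 1: DYYYE
Step 2: ZYYYCYC
Step 3: YYEYYYCYC
Step 4: YYCYCYYYCYC
Step 5: YYCYCYYYCYC  (unchanged — fixed point at step 4)


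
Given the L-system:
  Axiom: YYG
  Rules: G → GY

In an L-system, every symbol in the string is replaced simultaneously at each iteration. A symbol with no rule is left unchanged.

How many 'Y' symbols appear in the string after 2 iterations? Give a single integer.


Step 0: YYG  (2 'Y')
Step 1: YYGY  (3 'Y')
Step 2: YYGYY  (4 'Y')

Answer: 4


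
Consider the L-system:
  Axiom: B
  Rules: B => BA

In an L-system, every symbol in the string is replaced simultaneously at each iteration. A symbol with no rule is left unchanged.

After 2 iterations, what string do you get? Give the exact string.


Answer: BAA

Derivation:
Step 0: B
Step 1: BA
Step 2: BAA


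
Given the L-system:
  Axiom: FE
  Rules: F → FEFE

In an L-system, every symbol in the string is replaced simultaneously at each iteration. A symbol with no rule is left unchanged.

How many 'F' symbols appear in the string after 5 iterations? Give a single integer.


Answer: 32

Derivation:
Step 0: FE  (1 'F')
Step 1: FEFEE  (2 'F')
Step 2: FEFEEFEFEEE  (4 'F')
Step 3: FEFEEFEFEEEFEFEEFEFEEEE  (8 'F')
Step 4: FEFEEFEFEEEFEFEEFEFEEEEFEFEEFEFEEEFEFEEFEFEEEEE  (16 'F')
Step 5: FEFEEFEFEEEFEFEEFEFEEEEFEFEEFEFEEEFEFEEFEFEEEEEFEFEEFEFEEEFEFEEFEFEEEEFEFEEFEFEEEFEFEEFEFEEEEEE  (32 'F')


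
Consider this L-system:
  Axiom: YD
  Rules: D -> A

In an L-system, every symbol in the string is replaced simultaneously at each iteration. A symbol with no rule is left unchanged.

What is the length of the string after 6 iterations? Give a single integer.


Answer: 2

Derivation:
Step 0: length = 2
Step 1: length = 2
Step 2: length = 2
Step 3: length = 2
Step 4: length = 2
Step 5: length = 2
Step 6: length = 2


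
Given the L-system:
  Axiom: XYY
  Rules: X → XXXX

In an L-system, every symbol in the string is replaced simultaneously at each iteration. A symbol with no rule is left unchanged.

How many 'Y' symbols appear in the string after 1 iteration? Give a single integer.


Step 0: XYY  (2 'Y')
Step 1: XXXXYY  (2 'Y')

Answer: 2


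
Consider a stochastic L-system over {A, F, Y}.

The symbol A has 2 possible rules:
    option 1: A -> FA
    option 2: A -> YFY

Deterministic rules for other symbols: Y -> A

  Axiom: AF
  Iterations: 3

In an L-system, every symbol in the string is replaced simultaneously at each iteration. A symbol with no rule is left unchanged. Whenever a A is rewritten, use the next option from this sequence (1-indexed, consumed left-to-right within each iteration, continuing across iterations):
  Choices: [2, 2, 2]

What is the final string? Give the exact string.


Answer: YFYFYFYF

Derivation:
Step 0: AF
Step 1: YFYF  (used choices [2])
Step 2: AFAF  (used choices [])
Step 3: YFYFYFYF  (used choices [2, 2])


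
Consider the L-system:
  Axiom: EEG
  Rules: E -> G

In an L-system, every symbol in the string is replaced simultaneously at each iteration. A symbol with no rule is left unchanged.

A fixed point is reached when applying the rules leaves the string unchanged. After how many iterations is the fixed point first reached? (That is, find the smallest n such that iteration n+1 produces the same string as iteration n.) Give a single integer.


Step 0: EEG
Step 1: GGG
Step 2: GGG  (unchanged — fixed point at step 1)

Answer: 1


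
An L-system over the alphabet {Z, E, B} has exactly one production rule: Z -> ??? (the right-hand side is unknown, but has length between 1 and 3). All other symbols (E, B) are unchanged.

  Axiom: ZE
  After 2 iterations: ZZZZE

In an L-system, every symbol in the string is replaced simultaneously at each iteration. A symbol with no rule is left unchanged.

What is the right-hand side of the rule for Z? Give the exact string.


Answer: ZZ

Derivation:
Trying Z -> ZZ:
  Step 0: ZE
  Step 1: ZZE
  Step 2: ZZZZE
Matches the given result.


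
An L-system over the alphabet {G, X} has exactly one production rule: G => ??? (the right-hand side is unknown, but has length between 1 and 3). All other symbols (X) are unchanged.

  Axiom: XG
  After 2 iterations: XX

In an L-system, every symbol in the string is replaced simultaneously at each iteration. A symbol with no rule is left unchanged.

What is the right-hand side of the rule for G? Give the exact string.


Trying G => X:
  Step 0: XG
  Step 1: XX
  Step 2: XX
Matches the given result.

Answer: X


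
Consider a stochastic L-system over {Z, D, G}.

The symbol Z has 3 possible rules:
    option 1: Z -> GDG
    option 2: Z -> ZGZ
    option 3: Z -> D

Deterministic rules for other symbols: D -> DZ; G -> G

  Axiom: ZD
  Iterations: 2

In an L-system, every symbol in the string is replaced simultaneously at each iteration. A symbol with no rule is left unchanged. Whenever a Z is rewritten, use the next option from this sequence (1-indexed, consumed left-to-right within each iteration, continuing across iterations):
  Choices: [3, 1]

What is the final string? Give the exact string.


Step 0: ZD
Step 1: DDZ  (used choices [3])
Step 2: DZDZGDG  (used choices [1])

Answer: DZDZGDG


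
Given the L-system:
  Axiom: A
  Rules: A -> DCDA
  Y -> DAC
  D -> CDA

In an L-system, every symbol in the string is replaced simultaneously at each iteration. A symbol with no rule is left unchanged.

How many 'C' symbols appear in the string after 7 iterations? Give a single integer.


Step 0: length=1, 'C' count=0
Step 1: length=4, 'C' count=1
Step 2: length=11, 'C' count=4
Step 3: length=28, 'C' count=11
Step 4: length=69, 'C' count=28
Step 5: length=168, 'C' count=69
Step 6: length=407, 'C' count=168
Step 7: length=984, 'C' count=407
Final string: CCCCCCDADCDACDACCDADCDACCDADCDACCCDADCDACDACCDADCDACCCDADCDACDACCDADCDACCCCDADCDACDACCDADCDACCDADCDACCCDADCDACDACCDADCDACCCCDADCDACDACCDADCDACCDADCDACCCDADCDACDACCDADCDACCCCCDADCDACDACCDADCDACCDADCDACCCDADCDACDACCDADCDACCCDADCDACDACCDADCDACCCCDADCDACDACCDADCDACCDADCDACCCDADCDACDACCDADCDACCCCCCCDADCDACDACCDADCDACCDADCDACCCDADCDACDACCDADCDACCCDADCDACDACCDADCDACCCCDADCDACDACCDADCDACCDADCDACCCDADCDACDACCDADCDACCCCDADCDACDACCDADCDACCDADCDACCCDADCDACDACCDADCDACCCCCDADCDACDACCDADCDACCDADCDACCCDADCDACDACCDADCDACCCDADCDACDACCDADCDACCCCDADCDACDACCDADCDACCDADCDACCCDADCDACDACCDADCDACCCCCDADCDACDACCDADCDACCDADCDACCCDADCDACDACCDADCDACCCDADCDACDACCDADCDACCCCDADCDACDACCDADCDACCDADCDACCCDADCDACDACCDADCDACCCCCCDADCDACDACCDADCDACCDADCDACCCDADCDACDACCDADCDACCCDADCDACDACCDADCDACCCCDADCDACDACCDADCDACCDADCDACCCDADCDACDACCDADCDACCCCDADCDACDACCDADCDACCDADCDACCCDADCDACDACCDADCDACCCCCDADCDACDACCDADCDACCDADCDACCCDADCDACDACCDADCDACCCDADCDACDACCDADCDACCCCDADCDACDACCDADCDACCDADCDACCCDADCDACDACCDADCDA

Answer: 407


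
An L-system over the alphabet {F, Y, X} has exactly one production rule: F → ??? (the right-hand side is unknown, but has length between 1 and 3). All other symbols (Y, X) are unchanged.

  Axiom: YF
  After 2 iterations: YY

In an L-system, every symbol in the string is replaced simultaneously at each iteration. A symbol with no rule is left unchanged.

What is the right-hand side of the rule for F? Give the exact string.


Trying F → Y:
  Step 0: YF
  Step 1: YY
  Step 2: YY
Matches the given result.

Answer: Y


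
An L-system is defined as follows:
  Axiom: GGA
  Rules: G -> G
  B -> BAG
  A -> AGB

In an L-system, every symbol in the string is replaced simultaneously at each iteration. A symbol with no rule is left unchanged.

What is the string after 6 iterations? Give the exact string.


Step 0: GGA
Step 1: GGAGB
Step 2: GGAGBGBAG
Step 3: GGAGBGBAGGBAGAGBG
Step 4: GGAGBGBAGGBAGAGBGGBAGAGBGAGBGBAGG
Step 5: GGAGBGBAGGBAGAGBGGBAGAGBGAGBGBAGGGBAGAGBGAGBGBAGGAGBGBAGGBAGAGBGG
Step 6: GGAGBGBAGGBAGAGBGGBAGAGBGAGBGBAGGGBAGAGBGAGBGBAGGAGBGBAGGBAGAGBGGGBAGAGBGAGBGBAGGAGBGBAGGBAGAGBGGAGBGBAGGBAGAGBGGBAGAGBGAGBGBAGGG

Answer: GGAGBGBAGGBAGAGBGGBAGAGBGAGBGBAGGGBAGAGBGAGBGBAGGAGBGBAGGBAGAGBGGGBAGAGBGAGBGBAGGAGBGBAGGBAGAGBGGAGBGBAGGBAGAGBGGBAGAGBGAGBGBAGGG


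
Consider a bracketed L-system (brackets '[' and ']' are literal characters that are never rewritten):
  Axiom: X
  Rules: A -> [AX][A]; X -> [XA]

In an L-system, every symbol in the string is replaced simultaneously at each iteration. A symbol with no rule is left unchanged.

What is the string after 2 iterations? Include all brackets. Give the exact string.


Answer: [[XA][AX][A]]

Derivation:
Step 0: X
Step 1: [XA]
Step 2: [[XA][AX][A]]


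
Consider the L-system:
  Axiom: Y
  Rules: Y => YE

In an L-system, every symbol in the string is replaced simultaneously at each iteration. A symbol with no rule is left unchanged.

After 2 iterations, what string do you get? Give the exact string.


Answer: YEE

Derivation:
Step 0: Y
Step 1: YE
Step 2: YEE


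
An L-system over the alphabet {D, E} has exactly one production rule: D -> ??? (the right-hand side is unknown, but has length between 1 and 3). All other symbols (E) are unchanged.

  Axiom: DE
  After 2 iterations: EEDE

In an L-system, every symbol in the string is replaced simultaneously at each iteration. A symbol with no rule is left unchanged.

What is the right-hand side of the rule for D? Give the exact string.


Trying D -> ED:
  Step 0: DE
  Step 1: EDE
  Step 2: EEDE
Matches the given result.

Answer: ED


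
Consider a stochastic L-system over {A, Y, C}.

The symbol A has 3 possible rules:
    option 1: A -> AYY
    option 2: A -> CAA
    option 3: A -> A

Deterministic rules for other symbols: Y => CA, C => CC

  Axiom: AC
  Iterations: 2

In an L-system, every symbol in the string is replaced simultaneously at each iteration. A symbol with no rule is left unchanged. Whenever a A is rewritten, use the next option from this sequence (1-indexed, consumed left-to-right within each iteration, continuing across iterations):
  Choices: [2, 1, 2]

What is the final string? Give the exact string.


Step 0: AC
Step 1: CAACC  (used choices [2])
Step 2: CCAYYCAACCCC  (used choices [1, 2])

Answer: CCAYYCAACCCC


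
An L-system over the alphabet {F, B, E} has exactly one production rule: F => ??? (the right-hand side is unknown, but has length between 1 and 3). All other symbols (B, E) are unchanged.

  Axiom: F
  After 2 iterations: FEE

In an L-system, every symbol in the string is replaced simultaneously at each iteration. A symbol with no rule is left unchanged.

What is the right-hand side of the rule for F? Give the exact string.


Answer: FE

Derivation:
Trying F => FE:
  Step 0: F
  Step 1: FE
  Step 2: FEE
Matches the given result.


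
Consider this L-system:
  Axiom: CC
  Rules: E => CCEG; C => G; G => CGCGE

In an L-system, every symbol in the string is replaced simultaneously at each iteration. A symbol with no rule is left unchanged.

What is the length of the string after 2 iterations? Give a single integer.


Answer: 10

Derivation:
Step 0: length = 2
Step 1: length = 2
Step 2: length = 10


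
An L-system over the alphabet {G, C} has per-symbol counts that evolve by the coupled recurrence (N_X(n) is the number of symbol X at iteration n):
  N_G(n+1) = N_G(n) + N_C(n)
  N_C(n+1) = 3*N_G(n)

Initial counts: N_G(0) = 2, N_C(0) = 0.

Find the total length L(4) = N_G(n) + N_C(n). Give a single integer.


Answer: 80

Derivation:
Step 0: N_G=2, N_C=0, L=2
Step 1: N_G=2, N_C=6, L=8
Step 2: N_G=8, N_C=6, L=14
Step 3: N_G=14, N_C=24, L=38
Step 4: N_G=38, N_C=42, L=80


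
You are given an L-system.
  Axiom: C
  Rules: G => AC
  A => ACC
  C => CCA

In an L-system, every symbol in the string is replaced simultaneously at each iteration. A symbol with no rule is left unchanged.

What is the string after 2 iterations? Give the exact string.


Answer: CCACCAACC

Derivation:
Step 0: C
Step 1: CCA
Step 2: CCACCAACC


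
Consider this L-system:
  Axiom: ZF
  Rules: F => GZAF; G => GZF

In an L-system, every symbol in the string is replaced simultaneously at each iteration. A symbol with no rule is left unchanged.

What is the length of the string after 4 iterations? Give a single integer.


Answer: 40

Derivation:
Step 0: length = 2
Step 1: length = 5
Step 2: length = 10
Step 3: length = 20
Step 4: length = 40


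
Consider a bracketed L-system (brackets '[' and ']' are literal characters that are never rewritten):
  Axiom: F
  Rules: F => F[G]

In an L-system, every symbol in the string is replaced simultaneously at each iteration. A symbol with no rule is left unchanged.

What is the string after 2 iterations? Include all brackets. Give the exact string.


Answer: F[G][G]

Derivation:
Step 0: F
Step 1: F[G]
Step 2: F[G][G]


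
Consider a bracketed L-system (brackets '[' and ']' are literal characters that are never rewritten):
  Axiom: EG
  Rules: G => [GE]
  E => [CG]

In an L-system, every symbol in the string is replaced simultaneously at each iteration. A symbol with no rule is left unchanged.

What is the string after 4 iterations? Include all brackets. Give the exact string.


Answer: [C[[[GE][CG]][C[GE]]]][[[[GE][CG]][C[GE]]][C[[GE][CG]]]]

Derivation:
Step 0: EG
Step 1: [CG][GE]
Step 2: [C[GE]][[GE][CG]]
Step 3: [C[[GE][CG]]][[[GE][CG]][C[GE]]]
Step 4: [C[[[GE][CG]][C[GE]]]][[[[GE][CG]][C[GE]]][C[[GE][CG]]]]


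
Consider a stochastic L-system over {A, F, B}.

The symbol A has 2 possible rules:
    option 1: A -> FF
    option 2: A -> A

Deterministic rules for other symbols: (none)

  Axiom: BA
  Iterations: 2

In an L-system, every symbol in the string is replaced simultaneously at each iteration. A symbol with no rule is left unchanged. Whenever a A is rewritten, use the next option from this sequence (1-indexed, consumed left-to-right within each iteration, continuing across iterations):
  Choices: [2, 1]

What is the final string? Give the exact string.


Step 0: BA
Step 1: BA  (used choices [2])
Step 2: BFF  (used choices [1])

Answer: BFF


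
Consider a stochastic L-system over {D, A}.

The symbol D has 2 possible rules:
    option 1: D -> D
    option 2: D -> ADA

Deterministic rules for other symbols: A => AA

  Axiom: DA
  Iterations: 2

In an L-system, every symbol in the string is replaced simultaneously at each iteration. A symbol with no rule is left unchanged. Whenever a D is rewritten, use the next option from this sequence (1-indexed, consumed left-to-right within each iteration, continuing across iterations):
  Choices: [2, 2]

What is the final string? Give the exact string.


Step 0: DA
Step 1: ADAAA  (used choices [2])
Step 2: AAADAAAAAAA  (used choices [2])

Answer: AAADAAAAAAA


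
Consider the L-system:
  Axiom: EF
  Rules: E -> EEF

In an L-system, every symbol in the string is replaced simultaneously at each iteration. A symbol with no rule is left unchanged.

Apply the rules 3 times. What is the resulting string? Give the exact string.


Step 0: EF
Step 1: EEFF
Step 2: EEFEEFFF
Step 3: EEFEEFFEEFEEFFFF

Answer: EEFEEFFEEFEEFFFF


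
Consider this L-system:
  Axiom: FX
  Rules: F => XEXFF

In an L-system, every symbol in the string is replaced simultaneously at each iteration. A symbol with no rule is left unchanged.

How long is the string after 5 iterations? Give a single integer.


Answer: 126

Derivation:
Step 0: length = 2
Step 1: length = 6
Step 2: length = 14
Step 3: length = 30
Step 4: length = 62
Step 5: length = 126


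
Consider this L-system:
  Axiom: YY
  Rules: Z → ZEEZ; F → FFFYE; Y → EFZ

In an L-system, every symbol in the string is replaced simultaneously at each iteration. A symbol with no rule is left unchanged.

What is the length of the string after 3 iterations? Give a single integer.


Answer: 60

Derivation:
Step 0: length = 2
Step 1: length = 6
Step 2: length = 20
Step 3: length = 60


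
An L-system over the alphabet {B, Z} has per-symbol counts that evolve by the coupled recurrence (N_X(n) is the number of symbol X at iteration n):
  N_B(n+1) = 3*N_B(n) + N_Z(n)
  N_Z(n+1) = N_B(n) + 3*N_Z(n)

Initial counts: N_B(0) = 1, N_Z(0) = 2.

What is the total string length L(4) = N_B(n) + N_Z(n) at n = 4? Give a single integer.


Answer: 768

Derivation:
Step 0: N_B=1, N_Z=2, L=3
Step 1: N_B=5, N_Z=7, L=12
Step 2: N_B=22, N_Z=26, L=48
Step 3: N_B=92, N_Z=100, L=192
Step 4: N_B=376, N_Z=392, L=768


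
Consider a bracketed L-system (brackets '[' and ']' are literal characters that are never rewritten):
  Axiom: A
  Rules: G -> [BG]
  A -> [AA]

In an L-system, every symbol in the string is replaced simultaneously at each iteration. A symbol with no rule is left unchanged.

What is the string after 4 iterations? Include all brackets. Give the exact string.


Answer: [[[[AA][AA]][[AA][AA]]][[[AA][AA]][[AA][AA]]]]

Derivation:
Step 0: A
Step 1: [AA]
Step 2: [[AA][AA]]
Step 3: [[[AA][AA]][[AA][AA]]]
Step 4: [[[[AA][AA]][[AA][AA]]][[[AA][AA]][[AA][AA]]]]


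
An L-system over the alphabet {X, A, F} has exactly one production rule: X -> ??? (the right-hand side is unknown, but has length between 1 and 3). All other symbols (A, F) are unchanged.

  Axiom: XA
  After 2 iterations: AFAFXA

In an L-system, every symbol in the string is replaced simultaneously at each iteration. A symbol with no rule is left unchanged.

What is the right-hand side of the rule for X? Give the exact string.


Trying X -> AFX:
  Step 0: XA
  Step 1: AFXA
  Step 2: AFAFXA
Matches the given result.

Answer: AFX


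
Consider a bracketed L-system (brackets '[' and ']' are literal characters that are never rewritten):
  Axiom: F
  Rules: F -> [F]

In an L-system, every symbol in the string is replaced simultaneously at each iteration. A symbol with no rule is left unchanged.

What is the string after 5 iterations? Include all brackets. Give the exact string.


Step 0: F
Step 1: [F]
Step 2: [[F]]
Step 3: [[[F]]]
Step 4: [[[[F]]]]
Step 5: [[[[[F]]]]]

Answer: [[[[[F]]]]]


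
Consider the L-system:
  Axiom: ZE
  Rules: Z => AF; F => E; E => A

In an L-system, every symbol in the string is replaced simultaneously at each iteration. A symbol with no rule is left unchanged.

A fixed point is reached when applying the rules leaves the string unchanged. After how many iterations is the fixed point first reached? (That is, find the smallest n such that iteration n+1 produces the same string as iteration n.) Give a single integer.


Step 0: ZE
Step 1: AFA
Step 2: AEA
Step 3: AAA
Step 4: AAA  (unchanged — fixed point at step 3)

Answer: 3


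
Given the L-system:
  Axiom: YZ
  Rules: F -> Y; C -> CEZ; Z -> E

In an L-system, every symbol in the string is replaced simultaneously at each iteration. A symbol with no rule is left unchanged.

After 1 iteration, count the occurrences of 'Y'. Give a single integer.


Answer: 1

Derivation:
Step 0: YZ  (1 'Y')
Step 1: YE  (1 'Y')


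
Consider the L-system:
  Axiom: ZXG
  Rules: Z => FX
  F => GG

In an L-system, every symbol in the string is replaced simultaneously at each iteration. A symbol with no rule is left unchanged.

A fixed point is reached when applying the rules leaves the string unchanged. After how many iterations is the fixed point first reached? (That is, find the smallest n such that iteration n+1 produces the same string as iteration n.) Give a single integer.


Answer: 2

Derivation:
Step 0: ZXG
Step 1: FXXG
Step 2: GGXXG
Step 3: GGXXG  (unchanged — fixed point at step 2)


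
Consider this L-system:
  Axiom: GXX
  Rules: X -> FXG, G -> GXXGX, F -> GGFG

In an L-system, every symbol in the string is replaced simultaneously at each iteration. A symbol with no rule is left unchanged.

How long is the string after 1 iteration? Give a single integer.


Step 0: length = 3
Step 1: length = 11

Answer: 11


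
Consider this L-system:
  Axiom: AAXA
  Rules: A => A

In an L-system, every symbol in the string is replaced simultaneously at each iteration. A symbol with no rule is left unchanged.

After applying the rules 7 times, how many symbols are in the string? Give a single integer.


Step 0: length = 4
Step 1: length = 4
Step 2: length = 4
Step 3: length = 4
Step 4: length = 4
Step 5: length = 4
Step 6: length = 4
Step 7: length = 4

Answer: 4


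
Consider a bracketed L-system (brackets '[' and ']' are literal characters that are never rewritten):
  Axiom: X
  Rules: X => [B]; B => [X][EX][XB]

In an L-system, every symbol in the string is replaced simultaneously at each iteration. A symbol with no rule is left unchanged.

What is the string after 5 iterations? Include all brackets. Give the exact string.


Step 0: X
Step 1: [B]
Step 2: [[X][EX][XB]]
Step 3: [[[B]][E[B]][[B][X][EX][XB]]]
Step 4: [[[[X][EX][XB]]][E[[X][EX][XB]]][[[X][EX][XB]][[B]][E[B]][[B][X][EX][XB]]]]
Step 5: [[[[[B]][E[B]][[B][X][EX][XB]]]][E[[[B]][E[B]][[B][X][EX][XB]]]][[[[B]][E[B]][[B][X][EX][XB]]][[[X][EX][XB]]][E[[X][EX][XB]]][[[X][EX][XB]][[B]][E[B]][[B][X][EX][XB]]]]]

Answer: [[[[[B]][E[B]][[B][X][EX][XB]]]][E[[[B]][E[B]][[B][X][EX][XB]]]][[[[B]][E[B]][[B][X][EX][XB]]][[[X][EX][XB]]][E[[X][EX][XB]]][[[X][EX][XB]][[B]][E[B]][[B][X][EX][XB]]]]]


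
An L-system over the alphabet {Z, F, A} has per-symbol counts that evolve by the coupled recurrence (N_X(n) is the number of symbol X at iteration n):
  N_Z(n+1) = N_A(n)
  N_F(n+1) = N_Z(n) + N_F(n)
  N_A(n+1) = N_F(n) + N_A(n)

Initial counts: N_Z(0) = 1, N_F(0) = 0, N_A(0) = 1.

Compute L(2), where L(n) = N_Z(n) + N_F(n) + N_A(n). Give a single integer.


Answer: 5

Derivation:
Step 0: N_Z=1, N_F=0, N_A=1, L=2
Step 1: N_Z=1, N_F=1, N_A=1, L=3
Step 2: N_Z=1, N_F=2, N_A=2, L=5


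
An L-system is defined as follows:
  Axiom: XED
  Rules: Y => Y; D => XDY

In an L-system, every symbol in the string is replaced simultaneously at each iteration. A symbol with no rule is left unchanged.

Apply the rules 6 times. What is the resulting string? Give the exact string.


Answer: XEXXXXXXDYYYYYY

Derivation:
Step 0: XED
Step 1: XEXDY
Step 2: XEXXDYY
Step 3: XEXXXDYYY
Step 4: XEXXXXDYYYY
Step 5: XEXXXXXDYYYYY
Step 6: XEXXXXXXDYYYYYY


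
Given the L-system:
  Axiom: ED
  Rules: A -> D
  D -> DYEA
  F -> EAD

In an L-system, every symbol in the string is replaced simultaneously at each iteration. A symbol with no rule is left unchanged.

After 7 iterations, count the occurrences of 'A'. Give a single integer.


Answer: 13

Derivation:
Step 0: ED  (0 'A')
Step 1: EDYEA  (1 'A')
Step 2: EDYEAYED  (1 'A')
Step 3: EDYEAYEDYEDYEA  (2 'A')
Step 4: EDYEAYEDYEDYEAYEDYEAYED  (3 'A')
Step 5: EDYEAYEDYEDYEAYEDYEAYEDYEDYEAYEDYEDYEA  (5 'A')
Step 6: EDYEAYEDYEDYEAYEDYEAYEDYEDYEAYEDYEDYEAYEDYEAYEDYEDYEAYEDYEAYED  (8 'A')
Step 7: EDYEAYEDYEDYEAYEDYEAYEDYEDYEAYEDYEDYEAYEDYEAYEDYEDYEAYEDYEAYEDYEDYEAYEDYEDYEAYEDYEAYEDYEDYEAYEDYEDYEA  (13 'A')


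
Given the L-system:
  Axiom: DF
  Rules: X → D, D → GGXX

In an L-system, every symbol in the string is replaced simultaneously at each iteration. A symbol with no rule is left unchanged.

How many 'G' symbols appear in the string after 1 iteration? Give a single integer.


Step 0: DF  (0 'G')
Step 1: GGXXF  (2 'G')

Answer: 2


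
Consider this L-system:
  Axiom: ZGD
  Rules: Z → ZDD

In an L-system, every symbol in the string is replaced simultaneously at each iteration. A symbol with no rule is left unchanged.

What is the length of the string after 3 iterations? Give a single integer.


Step 0: length = 3
Step 1: length = 5
Step 2: length = 7
Step 3: length = 9

Answer: 9


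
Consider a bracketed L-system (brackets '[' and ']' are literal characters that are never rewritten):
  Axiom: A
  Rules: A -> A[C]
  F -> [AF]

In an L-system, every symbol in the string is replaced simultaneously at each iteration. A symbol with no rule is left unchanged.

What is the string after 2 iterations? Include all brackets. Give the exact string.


Answer: A[C][C]

Derivation:
Step 0: A
Step 1: A[C]
Step 2: A[C][C]


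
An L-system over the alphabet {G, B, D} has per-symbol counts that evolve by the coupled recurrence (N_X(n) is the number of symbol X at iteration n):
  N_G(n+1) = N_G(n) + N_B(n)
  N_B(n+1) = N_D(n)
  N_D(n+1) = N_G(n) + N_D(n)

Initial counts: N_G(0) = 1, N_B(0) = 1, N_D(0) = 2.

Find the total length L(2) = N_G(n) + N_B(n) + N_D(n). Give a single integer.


Answer: 12

Derivation:
Step 0: N_G=1, N_B=1, N_D=2, L=4
Step 1: N_G=2, N_B=2, N_D=3, L=7
Step 2: N_G=4, N_B=3, N_D=5, L=12


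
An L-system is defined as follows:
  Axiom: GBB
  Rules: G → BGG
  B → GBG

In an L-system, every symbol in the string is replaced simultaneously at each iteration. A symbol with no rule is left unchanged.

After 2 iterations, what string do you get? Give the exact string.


Step 0: GBB
Step 1: BGGGBGGBG
Step 2: GBGBGGBGGBGGGBGBGGBGGGBGBGG

Answer: GBGBGGBGGBGGGBGBGGBGGGBGBGG


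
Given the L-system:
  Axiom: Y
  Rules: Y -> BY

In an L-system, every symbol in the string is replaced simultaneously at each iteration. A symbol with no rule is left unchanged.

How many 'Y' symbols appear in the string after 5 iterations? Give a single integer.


Step 0: Y  (1 'Y')
Step 1: BY  (1 'Y')
Step 2: BBY  (1 'Y')
Step 3: BBBY  (1 'Y')
Step 4: BBBBY  (1 'Y')
Step 5: BBBBBY  (1 'Y')

Answer: 1


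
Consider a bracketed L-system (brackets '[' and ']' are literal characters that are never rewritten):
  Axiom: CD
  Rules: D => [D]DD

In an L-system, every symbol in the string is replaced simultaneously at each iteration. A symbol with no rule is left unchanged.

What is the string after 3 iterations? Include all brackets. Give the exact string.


Answer: C[[[D]DD][D]DD[D]DD][[D]DD][D]DD[D]DD[[D]DD][D]DD[D]DD

Derivation:
Step 0: CD
Step 1: C[D]DD
Step 2: C[[D]DD][D]DD[D]DD
Step 3: C[[[D]DD][D]DD[D]DD][[D]DD][D]DD[D]DD[[D]DD][D]DD[D]DD


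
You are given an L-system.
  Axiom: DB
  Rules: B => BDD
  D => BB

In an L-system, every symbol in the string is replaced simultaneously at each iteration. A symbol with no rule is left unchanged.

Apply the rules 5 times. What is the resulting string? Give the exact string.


Answer: BDDBBBBBDDBDDBDDBDDBDDBBBBBDDBBBBBDDBBBBBDDBBBBBDDBBBBBDDBDDBDDBDDBDDBBBBBDDBBBBBDDBBBBBDDBBBBBDDBBBBBDDBDDBDDBDDBDDBBBBBDDBBBBBDDBBBBBDDBBBBBDDBBBBBDDBDDBDDBDDBDDBBBBBDDBDDBDDBDDBDDBBBBBDDBDDBDDBDDBDDBBBBBDDBDDBDDBDD

Derivation:
Step 0: DB
Step 1: BBBDD
Step 2: BDDBDDBDDBBBB
Step 3: BDDBBBBBDDBBBBBDDBBBBBDDBDDBDDBDD
Step 4: BDDBBBBBDDBDDBDDBDDBDDBBBBBDDBDDBDDBDDBDDBBBBBDDBDDBDDBDDBDDBBBBBDDBBBBBDDBBBBBDDBBBB
Step 5: BDDBBBBBDDBDDBDDBDDBDDBBBBBDDBBBBBDDBBBBBDDBBBBBDDBBBBBDDBDDBDDBDDBDDBBBBBDDBBBBBDDBBBBBDDBBBBBDDBBBBBDDBDDBDDBDDBDDBBBBBDDBBBBBDDBBBBBDDBBBBBDDBBBBBDDBDDBDDBDDBDDBBBBBDDBDDBDDBDDBDDBBBBBDDBDDBDDBDDBDDBBBBBDDBDDBDDBDD


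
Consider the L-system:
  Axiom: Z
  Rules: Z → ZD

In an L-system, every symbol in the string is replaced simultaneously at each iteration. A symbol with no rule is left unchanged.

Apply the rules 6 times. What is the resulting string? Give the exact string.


Answer: ZDDDDDD

Derivation:
Step 0: Z
Step 1: ZD
Step 2: ZDD
Step 3: ZDDD
Step 4: ZDDDD
Step 5: ZDDDDD
Step 6: ZDDDDDD


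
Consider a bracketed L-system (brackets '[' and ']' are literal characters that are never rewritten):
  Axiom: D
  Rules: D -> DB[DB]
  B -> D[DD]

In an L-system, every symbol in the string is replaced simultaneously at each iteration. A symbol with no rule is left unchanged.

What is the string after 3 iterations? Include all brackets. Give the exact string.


Answer: DB[DB]D[DD][DB[DB]D[DD]]DB[DB][DB[DB]DB[DB]][DB[DB]D[DD][DB[DB]D[DD]]DB[DB][DB[DB]DB[DB]]]

Derivation:
Step 0: D
Step 1: DB[DB]
Step 2: DB[DB]D[DD][DB[DB]D[DD]]
Step 3: DB[DB]D[DD][DB[DB]D[DD]]DB[DB][DB[DB]DB[DB]][DB[DB]D[DD][DB[DB]D[DD]]DB[DB][DB[DB]DB[DB]]]


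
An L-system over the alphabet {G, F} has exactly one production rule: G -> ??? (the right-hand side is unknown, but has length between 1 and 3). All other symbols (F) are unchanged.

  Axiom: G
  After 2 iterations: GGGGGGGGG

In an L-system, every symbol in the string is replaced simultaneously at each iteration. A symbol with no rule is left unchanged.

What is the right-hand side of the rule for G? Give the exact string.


Trying G -> GGG:
  Step 0: G
  Step 1: GGG
  Step 2: GGGGGGGGG
Matches the given result.

Answer: GGG


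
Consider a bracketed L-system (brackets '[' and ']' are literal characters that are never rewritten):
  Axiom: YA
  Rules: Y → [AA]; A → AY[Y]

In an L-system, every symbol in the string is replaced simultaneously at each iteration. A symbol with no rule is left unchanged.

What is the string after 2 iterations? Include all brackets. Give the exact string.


Answer: [AY[Y]AY[Y]]AY[Y][AA][[AA]]

Derivation:
Step 0: YA
Step 1: [AA]AY[Y]
Step 2: [AY[Y]AY[Y]]AY[Y][AA][[AA]]


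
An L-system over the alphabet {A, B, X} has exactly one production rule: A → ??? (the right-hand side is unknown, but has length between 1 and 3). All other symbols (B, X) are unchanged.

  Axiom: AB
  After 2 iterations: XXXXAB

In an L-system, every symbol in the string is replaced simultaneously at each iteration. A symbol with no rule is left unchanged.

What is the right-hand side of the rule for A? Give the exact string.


Answer: XXA

Derivation:
Trying A → XXA:
  Step 0: AB
  Step 1: XXAB
  Step 2: XXXXAB
Matches the given result.


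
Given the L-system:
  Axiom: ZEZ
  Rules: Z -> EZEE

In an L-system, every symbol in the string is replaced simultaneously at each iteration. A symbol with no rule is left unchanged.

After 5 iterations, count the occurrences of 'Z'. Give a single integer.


Step 0: ZEZ  (2 'Z')
Step 1: EZEEEEZEE  (2 'Z')
Step 2: EEZEEEEEEEZEEEE  (2 'Z')
Step 3: EEEZEEEEEEEEEEZEEEEEE  (2 'Z')
Step 4: EEEEZEEEEEEEEEEEEEZEEEEEEEE  (2 'Z')
Step 5: EEEEEZEEEEEEEEEEEEEEEEZEEEEEEEEEE  (2 'Z')

Answer: 2


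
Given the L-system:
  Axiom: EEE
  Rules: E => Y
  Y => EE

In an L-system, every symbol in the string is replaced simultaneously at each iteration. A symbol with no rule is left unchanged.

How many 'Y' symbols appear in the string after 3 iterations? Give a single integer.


Answer: 6

Derivation:
Step 0: EEE  (0 'Y')
Step 1: YYY  (3 'Y')
Step 2: EEEEEE  (0 'Y')
Step 3: YYYYYY  (6 'Y')


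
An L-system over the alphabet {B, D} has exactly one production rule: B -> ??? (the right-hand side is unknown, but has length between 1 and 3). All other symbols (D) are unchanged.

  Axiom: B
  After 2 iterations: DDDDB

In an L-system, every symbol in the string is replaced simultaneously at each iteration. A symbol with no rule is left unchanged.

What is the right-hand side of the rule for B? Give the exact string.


Trying B -> DDB:
  Step 0: B
  Step 1: DDB
  Step 2: DDDDB
Matches the given result.

Answer: DDB


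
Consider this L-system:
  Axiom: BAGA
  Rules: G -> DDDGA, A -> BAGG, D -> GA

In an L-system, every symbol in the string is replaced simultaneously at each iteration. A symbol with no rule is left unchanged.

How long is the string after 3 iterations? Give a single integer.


Answer: 150

Derivation:
Step 0: length = 4
Step 1: length = 14
Step 2: length = 46
Step 3: length = 150


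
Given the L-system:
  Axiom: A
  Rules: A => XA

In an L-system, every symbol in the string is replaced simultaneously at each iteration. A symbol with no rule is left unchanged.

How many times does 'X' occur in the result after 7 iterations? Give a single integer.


Step 0: A  (0 'X')
Step 1: XA  (1 'X')
Step 2: XXA  (2 'X')
Step 3: XXXA  (3 'X')
Step 4: XXXXA  (4 'X')
Step 5: XXXXXA  (5 'X')
Step 6: XXXXXXA  (6 'X')
Step 7: XXXXXXXA  (7 'X')

Answer: 7


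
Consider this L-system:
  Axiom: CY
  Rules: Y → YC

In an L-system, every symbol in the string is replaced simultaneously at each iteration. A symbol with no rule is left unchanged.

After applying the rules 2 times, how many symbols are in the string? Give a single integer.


Step 0: length = 2
Step 1: length = 3
Step 2: length = 4

Answer: 4
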